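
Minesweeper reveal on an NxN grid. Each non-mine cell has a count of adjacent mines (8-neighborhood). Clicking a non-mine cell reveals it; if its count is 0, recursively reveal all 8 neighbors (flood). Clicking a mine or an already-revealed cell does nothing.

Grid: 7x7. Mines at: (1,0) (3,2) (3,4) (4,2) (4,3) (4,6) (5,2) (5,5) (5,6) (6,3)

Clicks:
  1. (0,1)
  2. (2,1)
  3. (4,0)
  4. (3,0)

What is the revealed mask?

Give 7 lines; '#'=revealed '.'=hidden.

Click 1 (0,1) count=1: revealed 1 new [(0,1)] -> total=1
Click 2 (2,1) count=2: revealed 1 new [(2,1)] -> total=2
Click 3 (4,0) count=0: revealed 9 new [(2,0) (3,0) (3,1) (4,0) (4,1) (5,0) (5,1) (6,0) (6,1)] -> total=11
Click 4 (3,0) count=0: revealed 0 new [(none)] -> total=11

Answer: .#.....
.......
##.....
##.....
##.....
##.....
##.....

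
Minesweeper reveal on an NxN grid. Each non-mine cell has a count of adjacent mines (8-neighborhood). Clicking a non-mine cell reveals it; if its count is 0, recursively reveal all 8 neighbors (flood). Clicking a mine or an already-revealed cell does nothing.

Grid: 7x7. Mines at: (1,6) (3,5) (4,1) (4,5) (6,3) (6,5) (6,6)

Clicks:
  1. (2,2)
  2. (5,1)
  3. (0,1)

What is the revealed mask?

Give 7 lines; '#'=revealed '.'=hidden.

Answer: ######.
######.
######.
#####..
..###..
.####..
.......

Derivation:
Click 1 (2,2) count=0: revealed 29 new [(0,0) (0,1) (0,2) (0,3) (0,4) (0,5) (1,0) (1,1) (1,2) (1,3) (1,4) (1,5) (2,0) (2,1) (2,2) (2,3) (2,4) (2,5) (3,0) (3,1) (3,2) (3,3) (3,4) (4,2) (4,3) (4,4) (5,2) (5,3) (5,4)] -> total=29
Click 2 (5,1) count=1: revealed 1 new [(5,1)] -> total=30
Click 3 (0,1) count=0: revealed 0 new [(none)] -> total=30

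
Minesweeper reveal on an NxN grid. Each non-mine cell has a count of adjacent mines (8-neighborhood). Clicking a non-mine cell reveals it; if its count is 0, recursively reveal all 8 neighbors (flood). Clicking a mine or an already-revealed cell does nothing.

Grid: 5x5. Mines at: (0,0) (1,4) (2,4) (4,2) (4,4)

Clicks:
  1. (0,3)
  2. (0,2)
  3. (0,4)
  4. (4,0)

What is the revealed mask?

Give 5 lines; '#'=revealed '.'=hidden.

Answer: .####
####.
####.
####.
##...

Derivation:
Click 1 (0,3) count=1: revealed 1 new [(0,3)] -> total=1
Click 2 (0,2) count=0: revealed 16 new [(0,1) (0,2) (1,0) (1,1) (1,2) (1,3) (2,0) (2,1) (2,2) (2,3) (3,0) (3,1) (3,2) (3,3) (4,0) (4,1)] -> total=17
Click 3 (0,4) count=1: revealed 1 new [(0,4)] -> total=18
Click 4 (4,0) count=0: revealed 0 new [(none)] -> total=18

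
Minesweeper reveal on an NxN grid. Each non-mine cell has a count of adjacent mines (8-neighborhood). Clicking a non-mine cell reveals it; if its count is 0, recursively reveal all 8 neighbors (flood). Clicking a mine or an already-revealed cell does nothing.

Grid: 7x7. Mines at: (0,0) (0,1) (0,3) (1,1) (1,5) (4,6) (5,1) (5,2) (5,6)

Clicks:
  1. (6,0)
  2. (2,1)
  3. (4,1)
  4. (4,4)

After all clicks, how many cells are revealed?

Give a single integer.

Answer: 28

Derivation:
Click 1 (6,0) count=1: revealed 1 new [(6,0)] -> total=1
Click 2 (2,1) count=1: revealed 1 new [(2,1)] -> total=2
Click 3 (4,1) count=2: revealed 1 new [(4,1)] -> total=3
Click 4 (4,4) count=0: revealed 25 new [(1,2) (1,3) (1,4) (2,0) (2,2) (2,3) (2,4) (2,5) (3,0) (3,1) (3,2) (3,3) (3,4) (3,5) (4,0) (4,2) (4,3) (4,4) (4,5) (5,3) (5,4) (5,5) (6,3) (6,4) (6,5)] -> total=28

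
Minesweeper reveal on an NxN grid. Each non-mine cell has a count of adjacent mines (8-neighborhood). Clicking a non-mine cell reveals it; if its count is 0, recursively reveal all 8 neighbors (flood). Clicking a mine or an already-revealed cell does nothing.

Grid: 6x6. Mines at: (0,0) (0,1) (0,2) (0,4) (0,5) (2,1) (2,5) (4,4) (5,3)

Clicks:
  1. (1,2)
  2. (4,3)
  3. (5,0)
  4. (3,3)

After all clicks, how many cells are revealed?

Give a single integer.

Answer: 12

Derivation:
Click 1 (1,2) count=3: revealed 1 new [(1,2)] -> total=1
Click 2 (4,3) count=2: revealed 1 new [(4,3)] -> total=2
Click 3 (5,0) count=0: revealed 9 new [(3,0) (3,1) (3,2) (4,0) (4,1) (4,2) (5,0) (5,1) (5,2)] -> total=11
Click 4 (3,3) count=1: revealed 1 new [(3,3)] -> total=12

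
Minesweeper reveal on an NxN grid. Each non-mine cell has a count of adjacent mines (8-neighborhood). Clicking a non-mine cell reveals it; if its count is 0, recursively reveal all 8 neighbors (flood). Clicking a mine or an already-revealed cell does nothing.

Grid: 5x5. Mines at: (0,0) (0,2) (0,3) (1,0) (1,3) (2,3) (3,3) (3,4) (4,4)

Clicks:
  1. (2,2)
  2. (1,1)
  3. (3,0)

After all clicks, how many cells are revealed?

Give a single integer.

Click 1 (2,2) count=3: revealed 1 new [(2,2)] -> total=1
Click 2 (1,1) count=3: revealed 1 new [(1,1)] -> total=2
Click 3 (3,0) count=0: revealed 8 new [(2,0) (2,1) (3,0) (3,1) (3,2) (4,0) (4,1) (4,2)] -> total=10

Answer: 10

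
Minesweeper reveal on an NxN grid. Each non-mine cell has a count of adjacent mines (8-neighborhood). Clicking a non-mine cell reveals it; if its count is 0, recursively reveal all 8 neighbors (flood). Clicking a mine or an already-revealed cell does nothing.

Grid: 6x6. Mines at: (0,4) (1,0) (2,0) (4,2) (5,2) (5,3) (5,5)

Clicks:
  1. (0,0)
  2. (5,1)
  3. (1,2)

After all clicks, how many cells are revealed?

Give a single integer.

Click 1 (0,0) count=1: revealed 1 new [(0,0)] -> total=1
Click 2 (5,1) count=2: revealed 1 new [(5,1)] -> total=2
Click 3 (1,2) count=0: revealed 21 new [(0,1) (0,2) (0,3) (1,1) (1,2) (1,3) (1,4) (1,5) (2,1) (2,2) (2,3) (2,4) (2,5) (3,1) (3,2) (3,3) (3,4) (3,5) (4,3) (4,4) (4,5)] -> total=23

Answer: 23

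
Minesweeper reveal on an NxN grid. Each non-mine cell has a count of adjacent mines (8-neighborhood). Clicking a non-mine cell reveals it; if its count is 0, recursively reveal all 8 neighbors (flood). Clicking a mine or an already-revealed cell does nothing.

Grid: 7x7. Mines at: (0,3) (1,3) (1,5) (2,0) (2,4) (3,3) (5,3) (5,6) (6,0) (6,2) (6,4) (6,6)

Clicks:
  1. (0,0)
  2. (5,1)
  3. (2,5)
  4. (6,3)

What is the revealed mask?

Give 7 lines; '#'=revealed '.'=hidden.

Answer: ###....
###....
.....#.
.......
.......
.#.....
...#...

Derivation:
Click 1 (0,0) count=0: revealed 6 new [(0,0) (0,1) (0,2) (1,0) (1,1) (1,2)] -> total=6
Click 2 (5,1) count=2: revealed 1 new [(5,1)] -> total=7
Click 3 (2,5) count=2: revealed 1 new [(2,5)] -> total=8
Click 4 (6,3) count=3: revealed 1 new [(6,3)] -> total=9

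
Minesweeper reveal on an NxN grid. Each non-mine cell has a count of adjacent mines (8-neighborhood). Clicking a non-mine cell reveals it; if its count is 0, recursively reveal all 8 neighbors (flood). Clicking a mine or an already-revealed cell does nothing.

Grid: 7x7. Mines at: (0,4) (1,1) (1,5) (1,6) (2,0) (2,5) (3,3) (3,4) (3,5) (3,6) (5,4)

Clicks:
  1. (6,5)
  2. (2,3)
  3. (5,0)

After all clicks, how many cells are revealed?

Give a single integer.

Answer: 17

Derivation:
Click 1 (6,5) count=1: revealed 1 new [(6,5)] -> total=1
Click 2 (2,3) count=2: revealed 1 new [(2,3)] -> total=2
Click 3 (5,0) count=0: revealed 15 new [(3,0) (3,1) (3,2) (4,0) (4,1) (4,2) (4,3) (5,0) (5,1) (5,2) (5,3) (6,0) (6,1) (6,2) (6,3)] -> total=17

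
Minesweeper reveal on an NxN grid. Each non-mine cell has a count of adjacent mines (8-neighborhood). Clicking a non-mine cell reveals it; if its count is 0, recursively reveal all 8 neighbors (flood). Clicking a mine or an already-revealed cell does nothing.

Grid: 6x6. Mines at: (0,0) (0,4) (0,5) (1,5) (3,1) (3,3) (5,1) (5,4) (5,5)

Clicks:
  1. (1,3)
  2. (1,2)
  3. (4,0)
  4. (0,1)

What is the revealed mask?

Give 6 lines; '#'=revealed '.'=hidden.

Answer: .###..
.###..
.###..
......
#.....
......

Derivation:
Click 1 (1,3) count=1: revealed 1 new [(1,3)] -> total=1
Click 2 (1,2) count=0: revealed 8 new [(0,1) (0,2) (0,3) (1,1) (1,2) (2,1) (2,2) (2,3)] -> total=9
Click 3 (4,0) count=2: revealed 1 new [(4,0)] -> total=10
Click 4 (0,1) count=1: revealed 0 new [(none)] -> total=10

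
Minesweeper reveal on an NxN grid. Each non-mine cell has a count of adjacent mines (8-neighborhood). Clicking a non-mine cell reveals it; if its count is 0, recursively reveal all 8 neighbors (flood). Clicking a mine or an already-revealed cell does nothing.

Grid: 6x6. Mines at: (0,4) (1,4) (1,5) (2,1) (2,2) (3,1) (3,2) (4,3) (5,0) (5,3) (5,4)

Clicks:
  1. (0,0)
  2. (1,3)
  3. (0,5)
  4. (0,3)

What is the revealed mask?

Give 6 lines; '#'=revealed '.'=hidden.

Click 1 (0,0) count=0: revealed 8 new [(0,0) (0,1) (0,2) (0,3) (1,0) (1,1) (1,2) (1,3)] -> total=8
Click 2 (1,3) count=3: revealed 0 new [(none)] -> total=8
Click 3 (0,5) count=3: revealed 1 new [(0,5)] -> total=9
Click 4 (0,3) count=2: revealed 0 new [(none)] -> total=9

Answer: ####.#
####..
......
......
......
......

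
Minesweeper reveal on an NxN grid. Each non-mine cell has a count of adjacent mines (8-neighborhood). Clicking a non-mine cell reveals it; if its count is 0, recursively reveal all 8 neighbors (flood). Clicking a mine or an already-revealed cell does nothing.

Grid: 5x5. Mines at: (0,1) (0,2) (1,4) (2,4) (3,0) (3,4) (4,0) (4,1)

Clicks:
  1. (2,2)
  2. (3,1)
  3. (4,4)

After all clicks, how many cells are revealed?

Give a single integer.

Click 1 (2,2) count=0: revealed 9 new [(1,1) (1,2) (1,3) (2,1) (2,2) (2,3) (3,1) (3,2) (3,3)] -> total=9
Click 2 (3,1) count=3: revealed 0 new [(none)] -> total=9
Click 3 (4,4) count=1: revealed 1 new [(4,4)] -> total=10

Answer: 10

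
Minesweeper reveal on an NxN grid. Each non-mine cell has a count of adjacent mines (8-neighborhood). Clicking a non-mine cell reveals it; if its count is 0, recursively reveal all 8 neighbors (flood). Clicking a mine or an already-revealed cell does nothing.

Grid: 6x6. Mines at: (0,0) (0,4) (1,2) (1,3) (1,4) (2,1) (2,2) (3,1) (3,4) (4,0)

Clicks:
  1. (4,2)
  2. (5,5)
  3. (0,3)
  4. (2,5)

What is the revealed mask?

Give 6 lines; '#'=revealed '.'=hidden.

Click 1 (4,2) count=1: revealed 1 new [(4,2)] -> total=1
Click 2 (5,5) count=0: revealed 9 new [(4,1) (4,3) (4,4) (4,5) (5,1) (5,2) (5,3) (5,4) (5,5)] -> total=10
Click 3 (0,3) count=4: revealed 1 new [(0,3)] -> total=11
Click 4 (2,5) count=2: revealed 1 new [(2,5)] -> total=12

Answer: ...#..
......
.....#
......
.#####
.#####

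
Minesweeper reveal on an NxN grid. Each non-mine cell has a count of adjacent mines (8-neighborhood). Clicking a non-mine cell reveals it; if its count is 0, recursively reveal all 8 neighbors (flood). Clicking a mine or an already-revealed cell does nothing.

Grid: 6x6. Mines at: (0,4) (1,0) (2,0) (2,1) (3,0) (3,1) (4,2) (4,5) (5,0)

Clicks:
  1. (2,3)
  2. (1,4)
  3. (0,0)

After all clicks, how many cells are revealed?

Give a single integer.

Click 1 (2,3) count=0: revealed 12 new [(1,2) (1,3) (1,4) (1,5) (2,2) (2,3) (2,4) (2,5) (3,2) (3,3) (3,4) (3,5)] -> total=12
Click 2 (1,4) count=1: revealed 0 new [(none)] -> total=12
Click 3 (0,0) count=1: revealed 1 new [(0,0)] -> total=13

Answer: 13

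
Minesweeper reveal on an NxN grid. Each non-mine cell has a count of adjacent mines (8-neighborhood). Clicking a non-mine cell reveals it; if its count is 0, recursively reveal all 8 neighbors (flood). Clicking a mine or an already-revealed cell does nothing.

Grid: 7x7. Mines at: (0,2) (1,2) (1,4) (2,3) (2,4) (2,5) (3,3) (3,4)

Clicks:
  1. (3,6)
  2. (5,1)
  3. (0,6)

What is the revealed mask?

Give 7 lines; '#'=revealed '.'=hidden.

Answer: ##...##
##...##
###....
###..##
#######
#######
#######

Derivation:
Click 1 (3,6) count=1: revealed 1 new [(3,6)] -> total=1
Click 2 (5,1) count=0: revealed 32 new [(0,0) (0,1) (1,0) (1,1) (2,0) (2,1) (2,2) (3,0) (3,1) (3,2) (3,5) (4,0) (4,1) (4,2) (4,3) (4,4) (4,5) (4,6) (5,0) (5,1) (5,2) (5,3) (5,4) (5,5) (5,6) (6,0) (6,1) (6,2) (6,3) (6,4) (6,5) (6,6)] -> total=33
Click 3 (0,6) count=0: revealed 4 new [(0,5) (0,6) (1,5) (1,6)] -> total=37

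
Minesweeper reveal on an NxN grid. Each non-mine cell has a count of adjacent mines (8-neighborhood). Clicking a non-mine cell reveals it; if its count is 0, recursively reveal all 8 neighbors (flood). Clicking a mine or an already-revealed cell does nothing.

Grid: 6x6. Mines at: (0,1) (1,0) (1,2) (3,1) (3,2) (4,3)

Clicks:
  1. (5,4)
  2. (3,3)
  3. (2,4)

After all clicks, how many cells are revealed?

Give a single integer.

Click 1 (5,4) count=1: revealed 1 new [(5,4)] -> total=1
Click 2 (3,3) count=2: revealed 1 new [(3,3)] -> total=2
Click 3 (2,4) count=0: revealed 14 new [(0,3) (0,4) (0,5) (1,3) (1,4) (1,5) (2,3) (2,4) (2,5) (3,4) (3,5) (4,4) (4,5) (5,5)] -> total=16

Answer: 16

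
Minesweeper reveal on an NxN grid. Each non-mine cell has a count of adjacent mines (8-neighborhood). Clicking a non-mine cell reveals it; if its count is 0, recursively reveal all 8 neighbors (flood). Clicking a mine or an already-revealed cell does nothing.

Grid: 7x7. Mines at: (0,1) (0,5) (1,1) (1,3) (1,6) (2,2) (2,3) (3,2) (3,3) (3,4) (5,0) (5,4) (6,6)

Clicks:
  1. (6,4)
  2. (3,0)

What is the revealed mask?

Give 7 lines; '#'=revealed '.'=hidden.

Answer: .......
.......
##.....
##.....
##.....
.......
....#..

Derivation:
Click 1 (6,4) count=1: revealed 1 new [(6,4)] -> total=1
Click 2 (3,0) count=0: revealed 6 new [(2,0) (2,1) (3,0) (3,1) (4,0) (4,1)] -> total=7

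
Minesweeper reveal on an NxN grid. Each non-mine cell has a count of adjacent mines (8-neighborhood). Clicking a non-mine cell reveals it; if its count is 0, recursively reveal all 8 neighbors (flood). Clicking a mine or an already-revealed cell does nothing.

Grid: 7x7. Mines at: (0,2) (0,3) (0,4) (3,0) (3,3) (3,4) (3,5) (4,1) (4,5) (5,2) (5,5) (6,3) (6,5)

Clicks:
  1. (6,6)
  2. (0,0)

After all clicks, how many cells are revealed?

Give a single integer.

Answer: 7

Derivation:
Click 1 (6,6) count=2: revealed 1 new [(6,6)] -> total=1
Click 2 (0,0) count=0: revealed 6 new [(0,0) (0,1) (1,0) (1,1) (2,0) (2,1)] -> total=7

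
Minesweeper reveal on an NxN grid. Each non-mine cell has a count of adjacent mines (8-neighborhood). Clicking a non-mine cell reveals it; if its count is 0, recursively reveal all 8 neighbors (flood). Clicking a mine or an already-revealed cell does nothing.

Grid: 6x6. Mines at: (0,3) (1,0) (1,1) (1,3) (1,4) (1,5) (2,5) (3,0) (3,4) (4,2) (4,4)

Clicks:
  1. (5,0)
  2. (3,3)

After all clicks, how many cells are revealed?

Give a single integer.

Click 1 (5,0) count=0: revealed 4 new [(4,0) (4,1) (5,0) (5,1)] -> total=4
Click 2 (3,3) count=3: revealed 1 new [(3,3)] -> total=5

Answer: 5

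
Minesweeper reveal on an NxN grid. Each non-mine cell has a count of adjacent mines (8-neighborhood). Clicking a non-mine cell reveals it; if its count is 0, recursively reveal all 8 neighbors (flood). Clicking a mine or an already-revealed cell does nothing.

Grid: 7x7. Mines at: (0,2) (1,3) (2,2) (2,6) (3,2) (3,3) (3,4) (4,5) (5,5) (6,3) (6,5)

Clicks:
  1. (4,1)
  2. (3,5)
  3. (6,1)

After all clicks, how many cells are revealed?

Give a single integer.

Answer: 18

Derivation:
Click 1 (4,1) count=1: revealed 1 new [(4,1)] -> total=1
Click 2 (3,5) count=3: revealed 1 new [(3,5)] -> total=2
Click 3 (6,1) count=0: revealed 16 new [(0,0) (0,1) (1,0) (1,1) (2,0) (2,1) (3,0) (3,1) (4,0) (4,2) (5,0) (5,1) (5,2) (6,0) (6,1) (6,2)] -> total=18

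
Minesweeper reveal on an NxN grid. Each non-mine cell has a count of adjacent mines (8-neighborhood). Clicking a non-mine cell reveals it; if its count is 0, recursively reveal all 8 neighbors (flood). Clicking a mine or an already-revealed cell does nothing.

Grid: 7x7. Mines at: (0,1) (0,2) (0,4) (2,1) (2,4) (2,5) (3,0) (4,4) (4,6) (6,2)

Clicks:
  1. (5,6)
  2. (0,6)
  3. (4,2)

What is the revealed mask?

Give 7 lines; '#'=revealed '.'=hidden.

Answer: .....##
.....##
.......
.###...
.###...
.###..#
.......

Derivation:
Click 1 (5,6) count=1: revealed 1 new [(5,6)] -> total=1
Click 2 (0,6) count=0: revealed 4 new [(0,5) (0,6) (1,5) (1,6)] -> total=5
Click 3 (4,2) count=0: revealed 9 new [(3,1) (3,2) (3,3) (4,1) (4,2) (4,3) (5,1) (5,2) (5,3)] -> total=14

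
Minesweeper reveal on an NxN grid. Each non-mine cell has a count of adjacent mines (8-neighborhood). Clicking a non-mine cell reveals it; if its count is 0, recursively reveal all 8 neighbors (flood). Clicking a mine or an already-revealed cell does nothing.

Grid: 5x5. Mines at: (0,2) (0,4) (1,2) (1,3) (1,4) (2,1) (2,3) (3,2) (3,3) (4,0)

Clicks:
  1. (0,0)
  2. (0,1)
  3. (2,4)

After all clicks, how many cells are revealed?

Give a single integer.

Answer: 5

Derivation:
Click 1 (0,0) count=0: revealed 4 new [(0,0) (0,1) (1,0) (1,1)] -> total=4
Click 2 (0,1) count=2: revealed 0 new [(none)] -> total=4
Click 3 (2,4) count=4: revealed 1 new [(2,4)] -> total=5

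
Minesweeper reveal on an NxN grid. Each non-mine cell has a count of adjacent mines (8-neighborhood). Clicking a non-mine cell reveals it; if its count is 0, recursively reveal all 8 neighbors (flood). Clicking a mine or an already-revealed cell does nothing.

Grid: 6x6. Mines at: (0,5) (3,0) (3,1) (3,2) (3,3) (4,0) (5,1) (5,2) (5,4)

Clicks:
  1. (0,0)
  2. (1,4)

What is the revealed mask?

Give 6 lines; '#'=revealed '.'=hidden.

Answer: #####.
#####.
#####.
......
......
......

Derivation:
Click 1 (0,0) count=0: revealed 15 new [(0,0) (0,1) (0,2) (0,3) (0,4) (1,0) (1,1) (1,2) (1,3) (1,4) (2,0) (2,1) (2,2) (2,3) (2,4)] -> total=15
Click 2 (1,4) count=1: revealed 0 new [(none)] -> total=15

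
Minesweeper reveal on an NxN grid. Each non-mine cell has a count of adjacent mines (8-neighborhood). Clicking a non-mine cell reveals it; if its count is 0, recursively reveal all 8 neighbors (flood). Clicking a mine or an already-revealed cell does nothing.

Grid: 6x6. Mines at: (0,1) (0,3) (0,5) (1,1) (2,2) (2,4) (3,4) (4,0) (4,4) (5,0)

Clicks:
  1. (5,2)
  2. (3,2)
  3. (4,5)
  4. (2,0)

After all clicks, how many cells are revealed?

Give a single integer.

Click 1 (5,2) count=0: revealed 9 new [(3,1) (3,2) (3,3) (4,1) (4,2) (4,3) (5,1) (5,2) (5,3)] -> total=9
Click 2 (3,2) count=1: revealed 0 new [(none)] -> total=9
Click 3 (4,5) count=2: revealed 1 new [(4,5)] -> total=10
Click 4 (2,0) count=1: revealed 1 new [(2,0)] -> total=11

Answer: 11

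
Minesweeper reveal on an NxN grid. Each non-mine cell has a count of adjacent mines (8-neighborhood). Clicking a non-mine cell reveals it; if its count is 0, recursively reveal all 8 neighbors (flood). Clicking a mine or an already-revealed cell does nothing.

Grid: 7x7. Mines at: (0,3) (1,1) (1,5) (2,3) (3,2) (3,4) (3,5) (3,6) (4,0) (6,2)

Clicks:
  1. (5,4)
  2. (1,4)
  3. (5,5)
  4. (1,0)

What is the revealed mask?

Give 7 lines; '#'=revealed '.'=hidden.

Answer: .......
#...#..
.......
.......
...####
...####
...####

Derivation:
Click 1 (5,4) count=0: revealed 12 new [(4,3) (4,4) (4,5) (4,6) (5,3) (5,4) (5,5) (5,6) (6,3) (6,4) (6,5) (6,6)] -> total=12
Click 2 (1,4) count=3: revealed 1 new [(1,4)] -> total=13
Click 3 (5,5) count=0: revealed 0 new [(none)] -> total=13
Click 4 (1,0) count=1: revealed 1 new [(1,0)] -> total=14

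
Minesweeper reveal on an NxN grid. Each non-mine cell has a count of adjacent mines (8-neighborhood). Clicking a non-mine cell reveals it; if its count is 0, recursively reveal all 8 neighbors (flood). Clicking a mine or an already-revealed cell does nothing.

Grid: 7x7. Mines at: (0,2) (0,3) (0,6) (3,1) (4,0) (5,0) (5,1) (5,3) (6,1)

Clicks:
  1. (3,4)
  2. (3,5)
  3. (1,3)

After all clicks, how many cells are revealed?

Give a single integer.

Answer: 26

Derivation:
Click 1 (3,4) count=0: revealed 26 new [(1,2) (1,3) (1,4) (1,5) (1,6) (2,2) (2,3) (2,4) (2,5) (2,6) (3,2) (3,3) (3,4) (3,5) (3,6) (4,2) (4,3) (4,4) (4,5) (4,6) (5,4) (5,5) (5,6) (6,4) (6,5) (6,6)] -> total=26
Click 2 (3,5) count=0: revealed 0 new [(none)] -> total=26
Click 3 (1,3) count=2: revealed 0 new [(none)] -> total=26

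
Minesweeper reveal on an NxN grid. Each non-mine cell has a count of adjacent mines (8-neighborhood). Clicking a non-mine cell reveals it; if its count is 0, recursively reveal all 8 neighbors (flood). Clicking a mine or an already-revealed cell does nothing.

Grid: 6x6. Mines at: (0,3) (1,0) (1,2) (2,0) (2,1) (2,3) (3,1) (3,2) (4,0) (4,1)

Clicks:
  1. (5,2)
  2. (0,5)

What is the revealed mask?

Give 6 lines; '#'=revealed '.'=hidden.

Answer: ....##
....##
....##
...###
..####
..####

Derivation:
Click 1 (5,2) count=1: revealed 1 new [(5,2)] -> total=1
Click 2 (0,5) count=0: revealed 16 new [(0,4) (0,5) (1,4) (1,5) (2,4) (2,5) (3,3) (3,4) (3,5) (4,2) (4,3) (4,4) (4,5) (5,3) (5,4) (5,5)] -> total=17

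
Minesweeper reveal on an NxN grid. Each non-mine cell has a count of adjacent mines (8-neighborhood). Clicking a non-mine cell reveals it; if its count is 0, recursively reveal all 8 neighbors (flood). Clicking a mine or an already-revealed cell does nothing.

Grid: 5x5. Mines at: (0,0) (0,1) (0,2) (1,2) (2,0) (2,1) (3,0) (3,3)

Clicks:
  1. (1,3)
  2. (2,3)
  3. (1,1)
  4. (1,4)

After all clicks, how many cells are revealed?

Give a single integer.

Answer: 7

Derivation:
Click 1 (1,3) count=2: revealed 1 new [(1,3)] -> total=1
Click 2 (2,3) count=2: revealed 1 new [(2,3)] -> total=2
Click 3 (1,1) count=6: revealed 1 new [(1,1)] -> total=3
Click 4 (1,4) count=0: revealed 4 new [(0,3) (0,4) (1,4) (2,4)] -> total=7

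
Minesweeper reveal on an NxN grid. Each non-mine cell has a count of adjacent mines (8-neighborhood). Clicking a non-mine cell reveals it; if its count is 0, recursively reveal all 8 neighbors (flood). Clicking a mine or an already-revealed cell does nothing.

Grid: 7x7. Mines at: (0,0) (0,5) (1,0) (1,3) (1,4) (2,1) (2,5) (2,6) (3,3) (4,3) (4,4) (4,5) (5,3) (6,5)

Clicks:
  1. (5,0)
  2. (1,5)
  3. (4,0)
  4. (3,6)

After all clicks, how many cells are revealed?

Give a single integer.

Click 1 (5,0) count=0: revealed 12 new [(3,0) (3,1) (3,2) (4,0) (4,1) (4,2) (5,0) (5,1) (5,2) (6,0) (6,1) (6,2)] -> total=12
Click 2 (1,5) count=4: revealed 1 new [(1,5)] -> total=13
Click 3 (4,0) count=0: revealed 0 new [(none)] -> total=13
Click 4 (3,6) count=3: revealed 1 new [(3,6)] -> total=14

Answer: 14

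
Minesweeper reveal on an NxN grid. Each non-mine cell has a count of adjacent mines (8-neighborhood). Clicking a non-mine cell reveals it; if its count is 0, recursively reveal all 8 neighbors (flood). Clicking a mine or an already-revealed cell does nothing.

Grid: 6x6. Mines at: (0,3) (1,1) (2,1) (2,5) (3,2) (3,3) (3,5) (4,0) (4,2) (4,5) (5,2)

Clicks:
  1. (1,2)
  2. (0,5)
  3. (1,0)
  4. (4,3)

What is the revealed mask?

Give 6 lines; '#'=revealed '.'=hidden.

Click 1 (1,2) count=3: revealed 1 new [(1,2)] -> total=1
Click 2 (0,5) count=0: revealed 4 new [(0,4) (0,5) (1,4) (1,5)] -> total=5
Click 3 (1,0) count=2: revealed 1 new [(1,0)] -> total=6
Click 4 (4,3) count=4: revealed 1 new [(4,3)] -> total=7

Answer: ....##
#.#.##
......
......
...#..
......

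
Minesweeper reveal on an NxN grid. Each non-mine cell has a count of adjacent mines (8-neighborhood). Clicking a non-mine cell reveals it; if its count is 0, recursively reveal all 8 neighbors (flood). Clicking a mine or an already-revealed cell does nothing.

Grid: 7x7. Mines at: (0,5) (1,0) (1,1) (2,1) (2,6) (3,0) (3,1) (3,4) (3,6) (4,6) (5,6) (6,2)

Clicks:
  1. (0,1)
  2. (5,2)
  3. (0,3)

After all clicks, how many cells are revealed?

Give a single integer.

Click 1 (0,1) count=2: revealed 1 new [(0,1)] -> total=1
Click 2 (5,2) count=1: revealed 1 new [(5,2)] -> total=2
Click 3 (0,3) count=0: revealed 9 new [(0,2) (0,3) (0,4) (1,2) (1,3) (1,4) (2,2) (2,3) (2,4)] -> total=11

Answer: 11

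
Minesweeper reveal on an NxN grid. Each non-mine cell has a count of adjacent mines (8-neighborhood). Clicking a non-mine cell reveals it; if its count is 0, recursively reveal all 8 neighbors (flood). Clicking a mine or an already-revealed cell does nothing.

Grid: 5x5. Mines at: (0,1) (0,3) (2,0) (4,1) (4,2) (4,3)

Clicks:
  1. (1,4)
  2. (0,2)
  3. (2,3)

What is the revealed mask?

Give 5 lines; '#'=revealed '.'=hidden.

Answer: ..#..
.####
.####
.####
.....

Derivation:
Click 1 (1,4) count=1: revealed 1 new [(1,4)] -> total=1
Click 2 (0,2) count=2: revealed 1 new [(0,2)] -> total=2
Click 3 (2,3) count=0: revealed 11 new [(1,1) (1,2) (1,3) (2,1) (2,2) (2,3) (2,4) (3,1) (3,2) (3,3) (3,4)] -> total=13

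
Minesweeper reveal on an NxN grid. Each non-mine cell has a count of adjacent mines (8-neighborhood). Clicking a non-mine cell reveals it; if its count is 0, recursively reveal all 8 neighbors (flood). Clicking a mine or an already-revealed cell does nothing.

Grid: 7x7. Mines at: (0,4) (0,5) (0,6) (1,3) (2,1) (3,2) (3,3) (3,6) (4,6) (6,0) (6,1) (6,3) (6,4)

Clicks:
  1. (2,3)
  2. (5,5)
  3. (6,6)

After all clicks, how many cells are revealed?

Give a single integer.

Click 1 (2,3) count=3: revealed 1 new [(2,3)] -> total=1
Click 2 (5,5) count=2: revealed 1 new [(5,5)] -> total=2
Click 3 (6,6) count=0: revealed 3 new [(5,6) (6,5) (6,6)] -> total=5

Answer: 5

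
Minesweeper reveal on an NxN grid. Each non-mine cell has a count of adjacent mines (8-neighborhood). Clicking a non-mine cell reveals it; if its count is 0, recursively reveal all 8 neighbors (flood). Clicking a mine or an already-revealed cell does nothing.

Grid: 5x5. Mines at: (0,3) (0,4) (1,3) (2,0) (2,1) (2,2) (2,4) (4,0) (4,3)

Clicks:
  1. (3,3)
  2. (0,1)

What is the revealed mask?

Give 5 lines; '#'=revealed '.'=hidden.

Answer: ###..
###..
.....
...#.
.....

Derivation:
Click 1 (3,3) count=3: revealed 1 new [(3,3)] -> total=1
Click 2 (0,1) count=0: revealed 6 new [(0,0) (0,1) (0,2) (1,0) (1,1) (1,2)] -> total=7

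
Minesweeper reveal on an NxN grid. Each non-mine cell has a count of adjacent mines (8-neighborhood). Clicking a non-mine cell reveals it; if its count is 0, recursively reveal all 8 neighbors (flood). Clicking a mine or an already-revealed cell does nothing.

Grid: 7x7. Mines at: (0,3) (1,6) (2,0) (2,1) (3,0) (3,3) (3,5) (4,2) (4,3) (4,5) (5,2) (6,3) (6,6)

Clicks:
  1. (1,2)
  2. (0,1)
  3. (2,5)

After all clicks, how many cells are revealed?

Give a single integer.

Answer: 7

Derivation:
Click 1 (1,2) count=2: revealed 1 new [(1,2)] -> total=1
Click 2 (0,1) count=0: revealed 5 new [(0,0) (0,1) (0,2) (1,0) (1,1)] -> total=6
Click 3 (2,5) count=2: revealed 1 new [(2,5)] -> total=7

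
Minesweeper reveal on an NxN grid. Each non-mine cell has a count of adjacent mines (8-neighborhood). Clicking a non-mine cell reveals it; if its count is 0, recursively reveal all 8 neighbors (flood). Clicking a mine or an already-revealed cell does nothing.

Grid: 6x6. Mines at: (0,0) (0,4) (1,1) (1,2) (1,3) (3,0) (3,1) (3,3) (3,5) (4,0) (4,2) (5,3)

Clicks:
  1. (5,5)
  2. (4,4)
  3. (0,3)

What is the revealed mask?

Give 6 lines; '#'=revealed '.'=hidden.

Answer: ...#..
......
......
......
....##
....##

Derivation:
Click 1 (5,5) count=0: revealed 4 new [(4,4) (4,5) (5,4) (5,5)] -> total=4
Click 2 (4,4) count=3: revealed 0 new [(none)] -> total=4
Click 3 (0,3) count=3: revealed 1 new [(0,3)] -> total=5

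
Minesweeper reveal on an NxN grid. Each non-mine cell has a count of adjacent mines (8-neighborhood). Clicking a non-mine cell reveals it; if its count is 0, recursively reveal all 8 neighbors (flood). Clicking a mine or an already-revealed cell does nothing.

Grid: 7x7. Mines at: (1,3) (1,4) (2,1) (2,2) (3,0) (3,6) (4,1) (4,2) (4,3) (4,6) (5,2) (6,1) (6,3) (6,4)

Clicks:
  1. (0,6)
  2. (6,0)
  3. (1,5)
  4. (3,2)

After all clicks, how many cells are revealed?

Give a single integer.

Answer: 8

Derivation:
Click 1 (0,6) count=0: revealed 6 new [(0,5) (0,6) (1,5) (1,6) (2,5) (2,6)] -> total=6
Click 2 (6,0) count=1: revealed 1 new [(6,0)] -> total=7
Click 3 (1,5) count=1: revealed 0 new [(none)] -> total=7
Click 4 (3,2) count=5: revealed 1 new [(3,2)] -> total=8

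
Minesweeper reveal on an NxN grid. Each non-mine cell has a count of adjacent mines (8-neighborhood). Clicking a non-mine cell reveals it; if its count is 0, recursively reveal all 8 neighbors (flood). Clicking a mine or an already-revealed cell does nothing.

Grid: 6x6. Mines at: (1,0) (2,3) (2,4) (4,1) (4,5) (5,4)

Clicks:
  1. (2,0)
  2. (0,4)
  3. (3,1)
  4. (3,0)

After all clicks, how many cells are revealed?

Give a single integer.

Answer: 13

Derivation:
Click 1 (2,0) count=1: revealed 1 new [(2,0)] -> total=1
Click 2 (0,4) count=0: revealed 10 new [(0,1) (0,2) (0,3) (0,4) (0,5) (1,1) (1,2) (1,3) (1,4) (1,5)] -> total=11
Click 3 (3,1) count=1: revealed 1 new [(3,1)] -> total=12
Click 4 (3,0) count=1: revealed 1 new [(3,0)] -> total=13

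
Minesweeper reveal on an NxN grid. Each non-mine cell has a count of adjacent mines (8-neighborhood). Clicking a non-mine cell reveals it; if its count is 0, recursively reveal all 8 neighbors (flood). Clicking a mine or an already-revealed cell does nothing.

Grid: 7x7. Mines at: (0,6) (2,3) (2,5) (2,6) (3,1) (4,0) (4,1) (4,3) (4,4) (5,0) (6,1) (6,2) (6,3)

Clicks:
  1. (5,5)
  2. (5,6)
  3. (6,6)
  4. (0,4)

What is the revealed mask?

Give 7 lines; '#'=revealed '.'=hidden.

Answer: ######.
######.
###....
.....##
.....##
....###
....###

Derivation:
Click 1 (5,5) count=1: revealed 1 new [(5,5)] -> total=1
Click 2 (5,6) count=0: revealed 9 new [(3,5) (3,6) (4,5) (4,6) (5,4) (5,6) (6,4) (6,5) (6,6)] -> total=10
Click 3 (6,6) count=0: revealed 0 new [(none)] -> total=10
Click 4 (0,4) count=0: revealed 15 new [(0,0) (0,1) (0,2) (0,3) (0,4) (0,5) (1,0) (1,1) (1,2) (1,3) (1,4) (1,5) (2,0) (2,1) (2,2)] -> total=25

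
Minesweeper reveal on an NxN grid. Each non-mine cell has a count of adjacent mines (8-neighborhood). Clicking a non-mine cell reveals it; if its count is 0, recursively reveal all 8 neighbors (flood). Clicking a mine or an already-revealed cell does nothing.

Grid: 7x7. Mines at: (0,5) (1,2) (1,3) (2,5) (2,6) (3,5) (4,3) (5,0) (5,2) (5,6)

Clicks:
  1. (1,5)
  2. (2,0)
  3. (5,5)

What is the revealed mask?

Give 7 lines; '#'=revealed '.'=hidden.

Click 1 (1,5) count=3: revealed 1 new [(1,5)] -> total=1
Click 2 (2,0) count=0: revealed 13 new [(0,0) (0,1) (1,0) (1,1) (2,0) (2,1) (2,2) (3,0) (3,1) (3,2) (4,0) (4,1) (4,2)] -> total=14
Click 3 (5,5) count=1: revealed 1 new [(5,5)] -> total=15

Answer: ##.....
##...#.
###....
###....
###....
.....#.
.......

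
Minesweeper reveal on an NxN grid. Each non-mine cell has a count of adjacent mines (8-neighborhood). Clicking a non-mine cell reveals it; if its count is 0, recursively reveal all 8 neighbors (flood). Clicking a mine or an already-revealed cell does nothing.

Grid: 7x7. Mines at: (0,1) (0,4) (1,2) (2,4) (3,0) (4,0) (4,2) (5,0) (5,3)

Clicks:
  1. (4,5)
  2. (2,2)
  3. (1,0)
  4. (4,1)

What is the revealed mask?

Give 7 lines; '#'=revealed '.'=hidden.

Answer: .....##
#....##
..#..##
....###
.#..###
....###
....###

Derivation:
Click 1 (4,5) count=0: revealed 18 new [(0,5) (0,6) (1,5) (1,6) (2,5) (2,6) (3,4) (3,5) (3,6) (4,4) (4,5) (4,6) (5,4) (5,5) (5,6) (6,4) (6,5) (6,6)] -> total=18
Click 2 (2,2) count=1: revealed 1 new [(2,2)] -> total=19
Click 3 (1,0) count=1: revealed 1 new [(1,0)] -> total=20
Click 4 (4,1) count=4: revealed 1 new [(4,1)] -> total=21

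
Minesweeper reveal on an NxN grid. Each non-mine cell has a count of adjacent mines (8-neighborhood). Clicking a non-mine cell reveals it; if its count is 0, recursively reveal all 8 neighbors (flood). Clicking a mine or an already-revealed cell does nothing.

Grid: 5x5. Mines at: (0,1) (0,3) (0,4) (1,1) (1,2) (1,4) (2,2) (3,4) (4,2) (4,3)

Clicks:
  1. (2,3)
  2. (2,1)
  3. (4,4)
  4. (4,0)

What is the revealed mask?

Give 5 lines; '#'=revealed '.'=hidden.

Click 1 (2,3) count=4: revealed 1 new [(2,3)] -> total=1
Click 2 (2,1) count=3: revealed 1 new [(2,1)] -> total=2
Click 3 (4,4) count=2: revealed 1 new [(4,4)] -> total=3
Click 4 (4,0) count=0: revealed 5 new [(2,0) (3,0) (3,1) (4,0) (4,1)] -> total=8

Answer: .....
.....
##.#.
##...
##..#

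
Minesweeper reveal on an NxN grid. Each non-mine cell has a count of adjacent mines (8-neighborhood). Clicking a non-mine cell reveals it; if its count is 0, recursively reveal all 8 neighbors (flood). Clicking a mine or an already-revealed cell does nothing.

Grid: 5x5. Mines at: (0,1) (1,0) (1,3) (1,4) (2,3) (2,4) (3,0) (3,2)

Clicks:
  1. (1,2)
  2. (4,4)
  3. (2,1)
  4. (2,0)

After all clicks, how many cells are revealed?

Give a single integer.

Click 1 (1,2) count=3: revealed 1 new [(1,2)] -> total=1
Click 2 (4,4) count=0: revealed 4 new [(3,3) (3,4) (4,3) (4,4)] -> total=5
Click 3 (2,1) count=3: revealed 1 new [(2,1)] -> total=6
Click 4 (2,0) count=2: revealed 1 new [(2,0)] -> total=7

Answer: 7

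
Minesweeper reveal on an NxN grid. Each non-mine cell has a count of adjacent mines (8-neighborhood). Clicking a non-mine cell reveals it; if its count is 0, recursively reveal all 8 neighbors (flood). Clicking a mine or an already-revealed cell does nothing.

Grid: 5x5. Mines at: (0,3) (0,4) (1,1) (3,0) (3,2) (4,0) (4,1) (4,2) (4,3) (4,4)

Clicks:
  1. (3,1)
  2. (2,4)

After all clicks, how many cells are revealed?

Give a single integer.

Click 1 (3,1) count=5: revealed 1 new [(3,1)] -> total=1
Click 2 (2,4) count=0: revealed 6 new [(1,3) (1,4) (2,3) (2,4) (3,3) (3,4)] -> total=7

Answer: 7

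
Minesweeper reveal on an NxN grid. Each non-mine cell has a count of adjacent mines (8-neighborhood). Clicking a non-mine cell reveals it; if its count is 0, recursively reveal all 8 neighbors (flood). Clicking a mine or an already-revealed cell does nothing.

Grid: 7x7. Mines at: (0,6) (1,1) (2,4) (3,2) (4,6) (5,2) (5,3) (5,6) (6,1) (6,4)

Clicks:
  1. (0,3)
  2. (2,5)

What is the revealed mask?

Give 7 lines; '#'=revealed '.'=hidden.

Click 1 (0,3) count=0: revealed 8 new [(0,2) (0,3) (0,4) (0,5) (1,2) (1,3) (1,4) (1,5)] -> total=8
Click 2 (2,5) count=1: revealed 1 new [(2,5)] -> total=9

Answer: ..####.
..####.
.....#.
.......
.......
.......
.......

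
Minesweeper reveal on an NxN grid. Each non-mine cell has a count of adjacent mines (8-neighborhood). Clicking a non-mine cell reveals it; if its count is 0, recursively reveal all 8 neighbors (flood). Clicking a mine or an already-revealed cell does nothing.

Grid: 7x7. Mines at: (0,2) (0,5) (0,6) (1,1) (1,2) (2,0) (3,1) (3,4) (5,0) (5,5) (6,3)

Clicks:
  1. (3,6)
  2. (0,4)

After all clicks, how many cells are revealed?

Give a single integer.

Answer: 9

Derivation:
Click 1 (3,6) count=0: revealed 8 new [(1,5) (1,6) (2,5) (2,6) (3,5) (3,6) (4,5) (4,6)] -> total=8
Click 2 (0,4) count=1: revealed 1 new [(0,4)] -> total=9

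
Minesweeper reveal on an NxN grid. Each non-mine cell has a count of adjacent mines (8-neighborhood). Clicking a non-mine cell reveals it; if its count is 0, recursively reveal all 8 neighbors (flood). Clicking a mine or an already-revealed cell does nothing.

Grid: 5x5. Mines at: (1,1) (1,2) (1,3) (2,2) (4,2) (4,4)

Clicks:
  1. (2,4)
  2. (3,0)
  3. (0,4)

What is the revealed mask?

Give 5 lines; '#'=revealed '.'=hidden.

Click 1 (2,4) count=1: revealed 1 new [(2,4)] -> total=1
Click 2 (3,0) count=0: revealed 6 new [(2,0) (2,1) (3,0) (3,1) (4,0) (4,1)] -> total=7
Click 3 (0,4) count=1: revealed 1 new [(0,4)] -> total=8

Answer: ....#
.....
##..#
##...
##...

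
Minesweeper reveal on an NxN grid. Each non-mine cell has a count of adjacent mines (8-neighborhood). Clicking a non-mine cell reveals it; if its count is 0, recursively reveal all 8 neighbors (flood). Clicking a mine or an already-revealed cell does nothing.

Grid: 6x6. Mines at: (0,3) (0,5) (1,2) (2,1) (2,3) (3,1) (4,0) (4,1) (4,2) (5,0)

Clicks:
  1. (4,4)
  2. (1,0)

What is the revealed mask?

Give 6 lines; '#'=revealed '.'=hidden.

Answer: ......
#...##
....##
...###
...###
...###

Derivation:
Click 1 (4,4) count=0: revealed 13 new [(1,4) (1,5) (2,4) (2,5) (3,3) (3,4) (3,5) (4,3) (4,4) (4,5) (5,3) (5,4) (5,5)] -> total=13
Click 2 (1,0) count=1: revealed 1 new [(1,0)] -> total=14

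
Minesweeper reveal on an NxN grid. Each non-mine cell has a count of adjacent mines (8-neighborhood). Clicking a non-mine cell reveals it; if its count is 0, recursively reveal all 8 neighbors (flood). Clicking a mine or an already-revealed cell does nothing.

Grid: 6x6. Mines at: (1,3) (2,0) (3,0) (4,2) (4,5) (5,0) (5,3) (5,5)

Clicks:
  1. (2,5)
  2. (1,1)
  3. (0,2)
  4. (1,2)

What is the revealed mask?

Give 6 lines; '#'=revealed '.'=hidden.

Answer: ..#.##
.##.##
....##
....##
......
......

Derivation:
Click 1 (2,5) count=0: revealed 8 new [(0,4) (0,5) (1,4) (1,5) (2,4) (2,5) (3,4) (3,5)] -> total=8
Click 2 (1,1) count=1: revealed 1 new [(1,1)] -> total=9
Click 3 (0,2) count=1: revealed 1 new [(0,2)] -> total=10
Click 4 (1,2) count=1: revealed 1 new [(1,2)] -> total=11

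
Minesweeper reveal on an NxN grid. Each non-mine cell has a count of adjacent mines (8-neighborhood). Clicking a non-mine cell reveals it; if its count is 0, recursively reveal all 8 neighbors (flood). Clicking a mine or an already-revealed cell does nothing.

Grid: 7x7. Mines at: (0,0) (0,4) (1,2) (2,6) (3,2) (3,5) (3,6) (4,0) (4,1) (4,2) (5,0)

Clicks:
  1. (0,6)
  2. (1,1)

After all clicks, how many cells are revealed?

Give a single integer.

Click 1 (0,6) count=0: revealed 4 new [(0,5) (0,6) (1,5) (1,6)] -> total=4
Click 2 (1,1) count=2: revealed 1 new [(1,1)] -> total=5

Answer: 5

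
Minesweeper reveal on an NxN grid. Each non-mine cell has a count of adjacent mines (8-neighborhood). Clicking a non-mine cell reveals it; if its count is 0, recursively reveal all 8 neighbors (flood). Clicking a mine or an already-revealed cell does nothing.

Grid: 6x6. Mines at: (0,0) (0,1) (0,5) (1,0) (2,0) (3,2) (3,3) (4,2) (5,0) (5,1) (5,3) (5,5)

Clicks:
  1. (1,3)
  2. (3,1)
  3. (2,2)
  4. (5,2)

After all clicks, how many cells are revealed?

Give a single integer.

Answer: 11

Derivation:
Click 1 (1,3) count=0: revealed 9 new [(0,2) (0,3) (0,4) (1,2) (1,3) (1,4) (2,2) (2,3) (2,4)] -> total=9
Click 2 (3,1) count=3: revealed 1 new [(3,1)] -> total=10
Click 3 (2,2) count=2: revealed 0 new [(none)] -> total=10
Click 4 (5,2) count=3: revealed 1 new [(5,2)] -> total=11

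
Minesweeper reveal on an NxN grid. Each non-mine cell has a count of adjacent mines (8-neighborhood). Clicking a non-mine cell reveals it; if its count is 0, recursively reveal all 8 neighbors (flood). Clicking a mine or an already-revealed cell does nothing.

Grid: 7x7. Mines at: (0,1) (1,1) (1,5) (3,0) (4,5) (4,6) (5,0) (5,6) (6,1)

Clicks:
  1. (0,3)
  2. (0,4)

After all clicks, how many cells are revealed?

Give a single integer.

Click 1 (0,3) count=0: revealed 27 new [(0,2) (0,3) (0,4) (1,2) (1,3) (1,4) (2,1) (2,2) (2,3) (2,4) (3,1) (3,2) (3,3) (3,4) (4,1) (4,2) (4,3) (4,4) (5,1) (5,2) (5,3) (5,4) (5,5) (6,2) (6,3) (6,4) (6,5)] -> total=27
Click 2 (0,4) count=1: revealed 0 new [(none)] -> total=27

Answer: 27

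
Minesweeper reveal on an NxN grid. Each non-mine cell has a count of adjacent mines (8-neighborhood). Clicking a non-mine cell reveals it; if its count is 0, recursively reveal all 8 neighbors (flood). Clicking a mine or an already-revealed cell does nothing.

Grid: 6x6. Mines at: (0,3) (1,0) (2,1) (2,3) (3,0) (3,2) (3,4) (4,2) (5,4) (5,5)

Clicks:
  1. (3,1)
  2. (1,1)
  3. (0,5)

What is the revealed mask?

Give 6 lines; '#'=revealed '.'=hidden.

Answer: ....##
.#..##
....##
.#....
......
......

Derivation:
Click 1 (3,1) count=4: revealed 1 new [(3,1)] -> total=1
Click 2 (1,1) count=2: revealed 1 new [(1,1)] -> total=2
Click 3 (0,5) count=0: revealed 6 new [(0,4) (0,5) (1,4) (1,5) (2,4) (2,5)] -> total=8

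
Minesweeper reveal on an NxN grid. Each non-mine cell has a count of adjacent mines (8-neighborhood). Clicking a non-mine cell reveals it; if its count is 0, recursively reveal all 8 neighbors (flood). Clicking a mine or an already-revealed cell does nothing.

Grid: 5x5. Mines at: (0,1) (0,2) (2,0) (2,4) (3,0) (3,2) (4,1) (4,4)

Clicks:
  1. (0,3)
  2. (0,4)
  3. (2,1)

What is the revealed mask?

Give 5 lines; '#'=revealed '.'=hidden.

Answer: ...##
...##
.#...
.....
.....

Derivation:
Click 1 (0,3) count=1: revealed 1 new [(0,3)] -> total=1
Click 2 (0,4) count=0: revealed 3 new [(0,4) (1,3) (1,4)] -> total=4
Click 3 (2,1) count=3: revealed 1 new [(2,1)] -> total=5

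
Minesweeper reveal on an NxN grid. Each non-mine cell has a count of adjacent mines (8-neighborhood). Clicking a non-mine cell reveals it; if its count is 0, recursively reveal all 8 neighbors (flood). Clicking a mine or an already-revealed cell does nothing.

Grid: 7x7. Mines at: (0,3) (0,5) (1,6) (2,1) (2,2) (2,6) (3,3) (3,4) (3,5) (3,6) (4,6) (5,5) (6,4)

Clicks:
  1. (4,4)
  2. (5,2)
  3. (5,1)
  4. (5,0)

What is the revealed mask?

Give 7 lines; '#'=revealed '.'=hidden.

Click 1 (4,4) count=4: revealed 1 new [(4,4)] -> total=1
Click 2 (5,2) count=0: revealed 15 new [(3,0) (3,1) (3,2) (4,0) (4,1) (4,2) (4,3) (5,0) (5,1) (5,2) (5,3) (6,0) (6,1) (6,2) (6,3)] -> total=16
Click 3 (5,1) count=0: revealed 0 new [(none)] -> total=16
Click 4 (5,0) count=0: revealed 0 new [(none)] -> total=16

Answer: .......
.......
.......
###....
#####..
####...
####...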